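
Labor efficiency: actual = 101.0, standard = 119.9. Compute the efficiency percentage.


Efficiency = (actual / standard) × 100
= (101.0 / 119.9) × 100
= 84.2%


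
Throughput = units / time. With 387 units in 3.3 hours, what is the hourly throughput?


Throughput = units / time
= 387 / 3.3
= 117.3 units/hour


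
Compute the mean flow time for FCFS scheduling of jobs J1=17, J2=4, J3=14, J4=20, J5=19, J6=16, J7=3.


Completion times:
  J1: completes at 17
  J2: completes at 21
  J3: completes at 35
  J4: completes at 55
  J5: completes at 74
  J6: completes at 90
  J7: completes at 93
Sum = 385
Average = 385/7
= 55.00


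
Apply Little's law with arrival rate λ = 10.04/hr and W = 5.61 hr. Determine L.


Little's law: L = λ × W
= 10.04 × 5.61
= 56.32


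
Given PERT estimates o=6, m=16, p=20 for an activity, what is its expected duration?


te = (o + 4m + p) / 6
= (6 + 4×16 + 20) / 6
= (6 + 64 + 20) / 6
= 90 / 6
= 15.00


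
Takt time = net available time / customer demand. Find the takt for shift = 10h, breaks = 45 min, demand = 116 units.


Available = 10×60 - 45 = 555 min
Takt time = 555 / 116
= 4.78 min/unit


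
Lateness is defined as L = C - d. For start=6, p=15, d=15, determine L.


Completion = 6 + 15 = 21
Lateness = C - d = 21 - 15
= 6


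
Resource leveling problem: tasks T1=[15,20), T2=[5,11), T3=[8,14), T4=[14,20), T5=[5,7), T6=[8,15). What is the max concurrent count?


Check each time point for overlaps:
  t=8: 3 tasks active (T2, T3, T6)
Max concurrent = 3


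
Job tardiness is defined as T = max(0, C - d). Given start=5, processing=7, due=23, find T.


Completion = start + processing = 5 + 7 = 12
Tardiness = max(0, C - d) = max(0, 12 - 23)
= max(0, -11)
= 0


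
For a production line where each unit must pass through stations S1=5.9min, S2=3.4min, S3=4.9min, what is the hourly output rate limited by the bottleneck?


Bottleneck = longest station time
Station times: [5.9, 3.4, 4.9]
Max = 5.9 min
Rate = 60 / 5.9
= 10.17 units/hour (bottleneck: 5.9min)


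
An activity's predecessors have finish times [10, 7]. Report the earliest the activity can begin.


ES = max of all predecessor completion times
Predecessors: [10, 7]
ES = max(10, 7)
= 10


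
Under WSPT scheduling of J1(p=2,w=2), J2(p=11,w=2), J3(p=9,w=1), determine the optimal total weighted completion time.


WSPT order (by p/w): J1 → J2 → J3
  J1: C=2, w·C=2×2=4
  J2: C=13, w·C=2×13=26
  J3: C=22, w·C=1×22=22
Σ w·C = 52
= 52


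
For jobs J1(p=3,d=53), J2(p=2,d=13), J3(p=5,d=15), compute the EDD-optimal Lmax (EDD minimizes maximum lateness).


EDD order: J2 → J3 → J1
Completion and lateness:
  J2: C=2, d=13, L=2-13=-11
  J3: C=7, d=15, L=7-15=-8
  J1: C=10, d=53, L=10-53=-43
Lmax = max(-11, -8, -43)
= -8


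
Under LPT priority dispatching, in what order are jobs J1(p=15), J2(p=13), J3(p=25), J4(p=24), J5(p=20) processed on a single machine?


LPT: sort by longest processing time first
  J3: p=25
  J4: p=24
  J5: p=20
  J1: p=15
  J2: p=13
Order: J3 → J4 → J5 → J1 → J2


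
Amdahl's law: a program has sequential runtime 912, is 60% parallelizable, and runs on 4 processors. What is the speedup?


Amdahl's law: T_p = T × ((1-p) + p/N)
= 912 × ((1-0.6) + 0.6/4)
= 912 × (0.40 + 0.1500)
= 912 × 0.5500
= 501.60
Speedup = 912/501.60
= 1.82×


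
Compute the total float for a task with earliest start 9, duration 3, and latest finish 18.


EF = ES + duration = 9 + 3 = 12
LS = LF - duration = 18 - 3 = 15
Total Float = LF - EF = 18 - 12
(or LS - ES = 15 - 9)
= 6


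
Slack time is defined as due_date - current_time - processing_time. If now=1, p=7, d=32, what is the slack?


Slack = due - current_time - processing
= 32 - 1 - 7
= 24


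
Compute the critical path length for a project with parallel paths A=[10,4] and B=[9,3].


Path A: 10 + 4 = 14
Path B: 9 + 3 = 12
Critical path = longest = max(14, 12)
= 14 (Path A)


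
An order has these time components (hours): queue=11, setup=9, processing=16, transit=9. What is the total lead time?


Lead time = queue + setup + processing + transit
= 11 + 9 + 16 + 9
= 45 hours


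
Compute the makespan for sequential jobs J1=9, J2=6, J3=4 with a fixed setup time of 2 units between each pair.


Makespan = Σ processing + (n-1) × setup
= (9 + 6 + 4) + (3-1)×2
= 19 + 4
= 23 time units


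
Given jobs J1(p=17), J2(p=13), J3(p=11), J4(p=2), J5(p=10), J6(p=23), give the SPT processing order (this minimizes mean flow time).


SPT: sort by shortest processing time
  J4: p=2
  J5: p=10
  J3: p=11
  J2: p=13
  J1: p=17
  J6: p=23
Order: J4 → J5 → J3 → J2 → J1 → J6


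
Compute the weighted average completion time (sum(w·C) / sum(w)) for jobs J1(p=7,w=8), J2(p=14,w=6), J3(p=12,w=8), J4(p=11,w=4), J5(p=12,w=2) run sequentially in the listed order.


Completion times:
  J1: C=7, w×C=8×7=56
  J2: C=21, w×C=6×21=126
  J3: C=33, w×C=8×33=264
  J4: C=44, w×C=4×44=176
  J5: C=56, w×C=2×56=112
Sum w×C = 734
Sum w = 28
Weighted avg = 734/28
= 26.21


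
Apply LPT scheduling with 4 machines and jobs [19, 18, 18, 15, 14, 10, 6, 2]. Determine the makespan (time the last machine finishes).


Jobs (LPT sorted): [19, 18, 18, 15, 14, 10, 6, 2]
Machines: 4
  J=19 → Machine 1 (load: 0+19=19)
  J=18 → Machine 2 (load: 0+18=18)
  J=18 → Machine 3 (load: 0+18=18)
  J=15 → Machine 4 (load: 0+15=15)
  J=14 → Machine 4 (load: 15+14=29)
  J=10 → Machine 2 (load: 18+10=28)
  J=6 → Machine 3 (load: 18+6=24)
  J=2 → Machine 1 (load: 19+2=21)
Machine loads: [21, 28, 24, 29]
Makespan = max = 29 time units


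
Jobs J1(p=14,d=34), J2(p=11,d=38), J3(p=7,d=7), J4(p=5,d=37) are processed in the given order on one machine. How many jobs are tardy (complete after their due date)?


Completion vs due date:
  J1: C=14, d=34 → on time
  J2: C=25, d=38 → on time
  J3: C=32, d=7 → TARDY
  J4: C=37, d=37 → on time
Tardy jobs: J3
Count = 1


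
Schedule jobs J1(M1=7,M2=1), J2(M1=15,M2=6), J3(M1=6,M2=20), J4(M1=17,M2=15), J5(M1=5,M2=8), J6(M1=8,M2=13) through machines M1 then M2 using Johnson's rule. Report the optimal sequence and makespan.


Johnson's rule:
Group 1 (M1≤M2, sort by M1): ['J5', 'J3', 'J6']
Group 2 (M1>M2, sort desc M2): ['J4', 'J2', 'J1']
Sequence: J5 → J3 → J6 → J4 → J2 → J1
Makespan calculation:
  J5: M1 done=5, M2 done=13
  J3: M1 done=11, M2 done=33
  J6: M1 done=19, M2 done=46
  J4: M1 done=36, M2 done=61
  J2: M1 done=51, M2 done=67
  J1: M1 done=58, M2 done=68
= Sequence: J5 → J3 → J6 → J4 → J2 → J1, Makespan: 68


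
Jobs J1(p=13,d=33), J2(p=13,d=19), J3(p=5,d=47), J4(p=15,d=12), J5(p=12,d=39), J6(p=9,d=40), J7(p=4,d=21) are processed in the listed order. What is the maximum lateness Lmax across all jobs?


Lateness per job (L = C - d):
  J1: C=13, d=33, L=-20
  J2: C=26, d=19, L=7
  J3: C=31, d=47, L=-16
  J4: C=46, d=12, L=34
  J5: C=58, d=39, L=19
  J6: C=67, d=40, L=27
  J7: C=71, d=21, L=50
Lmax = max(-20, 7, -16, 34, 19, 27, 50)
= 50


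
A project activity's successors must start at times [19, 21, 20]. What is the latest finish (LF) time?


LF = min of all successor start times
Successors start at: [19, 21, 20]
LF = min(19, 21, 20)
= 19


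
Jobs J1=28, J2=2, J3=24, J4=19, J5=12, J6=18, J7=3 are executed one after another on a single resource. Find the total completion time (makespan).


Sequential makespan: sum all processing times
= 28 + 2 + 24 + 19 + 12 + 18 + 3
= 106 time units


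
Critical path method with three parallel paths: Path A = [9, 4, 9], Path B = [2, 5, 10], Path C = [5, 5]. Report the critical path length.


Path A: 9 + 4 + 9 = 22
Path B: 2 + 5 + 10 = 17
Path C: 5 + 5 = 10
Critical path = longest = max(22, 17, 10)
= 22 (Path A)


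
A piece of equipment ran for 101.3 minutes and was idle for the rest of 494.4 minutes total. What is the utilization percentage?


Utilization = busy / total × 100
= 101.3 / 494.4 × 100
= 20.5%


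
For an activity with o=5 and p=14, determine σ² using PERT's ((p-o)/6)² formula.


σ² = ((p - o) / 6)² = (p - o)² / 36
= (14 - 5)² / 36
= 9² / 36
= 81 / 36
= 2.2500


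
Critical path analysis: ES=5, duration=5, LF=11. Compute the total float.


EF = ES + duration = 5 + 5 = 10
LS = LF - duration = 11 - 5 = 6
Total Float = LF - EF = 11 - 10
(or LS - ES = 6 - 5)
= 1


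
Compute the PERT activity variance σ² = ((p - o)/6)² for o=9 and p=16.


σ² = ((p - o) / 6)² = (p - o)² / 36
= (16 - 9)² / 36
= 7² / 36
= 49 / 36
= 1.3611


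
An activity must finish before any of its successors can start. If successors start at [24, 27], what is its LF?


LF = min of all successor start times
Successors start at: [24, 27]
LF = min(24, 27)
= 24


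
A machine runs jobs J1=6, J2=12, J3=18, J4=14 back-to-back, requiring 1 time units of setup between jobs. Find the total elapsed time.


Makespan = Σ processing + (n-1) × setup
= (6 + 12 + 18 + 14) + (4-1)×1
= 50 + 3
= 53 time units


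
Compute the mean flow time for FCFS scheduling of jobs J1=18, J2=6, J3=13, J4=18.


Completion times:
  J1: completes at 18
  J2: completes at 24
  J3: completes at 37
  J4: completes at 55
Sum = 134
Average = 134/4
= 33.50


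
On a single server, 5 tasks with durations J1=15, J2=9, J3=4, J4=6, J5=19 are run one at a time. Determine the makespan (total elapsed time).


Sequential makespan: sum all processing times
= 15 + 9 + 4 + 6 + 19
= 53 time units


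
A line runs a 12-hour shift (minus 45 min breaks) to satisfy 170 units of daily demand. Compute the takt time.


Available = 12×60 - 45 = 675 min
Takt time = 675 / 170
= 3.97 min/unit


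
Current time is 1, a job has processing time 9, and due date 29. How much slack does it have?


Slack = due - current_time - processing
= 29 - 1 - 9
= 19


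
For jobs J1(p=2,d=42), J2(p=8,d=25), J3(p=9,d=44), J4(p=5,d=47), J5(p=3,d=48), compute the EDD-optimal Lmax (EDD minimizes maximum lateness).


EDD order: J2 → J1 → J3 → J4 → J5
Completion and lateness:
  J2: C=8, d=25, L=8-25=-17
  J1: C=10, d=42, L=10-42=-32
  J3: C=19, d=44, L=19-44=-25
  J4: C=24, d=47, L=24-47=-23
  J5: C=27, d=48, L=27-48=-21
Lmax = max(-17, -32, -25, -23, -21)
= -17


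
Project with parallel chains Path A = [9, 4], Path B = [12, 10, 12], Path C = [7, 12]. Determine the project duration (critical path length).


Path A: 9 + 4 = 13
Path B: 12 + 10 + 12 = 34
Path C: 7 + 12 = 19
Critical path = longest = max(13, 34, 19)
= 34 (Path B)


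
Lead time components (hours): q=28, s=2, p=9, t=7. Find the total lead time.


Lead time = queue + setup + processing + transit
= 28 + 2 + 9 + 7
= 46 hours


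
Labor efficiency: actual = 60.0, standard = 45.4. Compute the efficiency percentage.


Efficiency = (actual / standard) × 100
= (60.0 / 45.4) × 100
= 132.2%


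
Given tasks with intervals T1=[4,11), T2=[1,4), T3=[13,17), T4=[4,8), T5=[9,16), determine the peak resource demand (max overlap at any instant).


Check each time point for overlaps:
  t=4: 2 tasks active (T1, T4)
Max concurrent = 2


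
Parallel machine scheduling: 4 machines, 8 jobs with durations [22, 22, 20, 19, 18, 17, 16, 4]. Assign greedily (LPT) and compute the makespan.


Jobs (LPT sorted): [22, 22, 20, 19, 18, 17, 16, 4]
Machines: 4
  J=22 → Machine 1 (load: 0+22=22)
  J=22 → Machine 2 (load: 0+22=22)
  J=20 → Machine 3 (load: 0+20=20)
  J=19 → Machine 4 (load: 0+19=19)
  J=18 → Machine 4 (load: 19+18=37)
  J=17 → Machine 3 (load: 20+17=37)
  J=16 → Machine 1 (load: 22+16=38)
  J=4 → Machine 2 (load: 22+4=26)
Machine loads: [38, 26, 37, 37]
Makespan = max = 38 time units


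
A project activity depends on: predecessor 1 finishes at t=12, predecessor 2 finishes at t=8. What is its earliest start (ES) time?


ES = max of all predecessor completion times
Predecessors: [12, 8]
ES = max(12, 8)
= 12


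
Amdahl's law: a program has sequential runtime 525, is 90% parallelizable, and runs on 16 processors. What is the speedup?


Amdahl's law: T_p = T × ((1-p) + p/N)
= 525 × ((1-0.9) + 0.9/16)
= 525 × (0.10 + 0.0563)
= 525 × 0.1562
= 82.03
Speedup = 525/82.03
= 6.40×


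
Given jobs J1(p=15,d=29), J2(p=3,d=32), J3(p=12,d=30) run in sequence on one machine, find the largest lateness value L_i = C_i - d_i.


Lateness per job (L = C - d):
  J1: C=15, d=29, L=-14
  J2: C=18, d=32, L=-14
  J3: C=30, d=30, L=0
Lmax = max(-14, -14, 0)
= 0


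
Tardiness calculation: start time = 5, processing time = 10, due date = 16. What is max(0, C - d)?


Completion = start + processing = 5 + 10 = 15
Tardiness = max(0, C - d) = max(0, 15 - 16)
= max(0, -1)
= 0


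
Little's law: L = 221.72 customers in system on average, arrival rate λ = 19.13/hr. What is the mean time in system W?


Little's law: L = λW → W = L / λ
= 221.72 / 19.13
= 11.59 hours


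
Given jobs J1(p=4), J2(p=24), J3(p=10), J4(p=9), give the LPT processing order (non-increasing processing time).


LPT: sort by longest processing time first
  J2: p=24
  J3: p=10
  J4: p=9
  J1: p=4
Order: J2 → J3 → J4 → J1


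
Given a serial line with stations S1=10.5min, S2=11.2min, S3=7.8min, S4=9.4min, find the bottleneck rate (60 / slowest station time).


Bottleneck = longest station time
Station times: [10.5, 11.2, 7.8, 9.4]
Max = 11.2 min
Rate = 60 / 11.2
= 5.36 units/hour (bottleneck: 11.2min)


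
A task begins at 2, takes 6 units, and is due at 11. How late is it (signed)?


Completion = 2 + 6 = 8
Lateness = C - d = 8 - 11
= -3


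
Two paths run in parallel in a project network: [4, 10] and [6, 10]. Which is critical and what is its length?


Path A: 4 + 10 = 14
Path B: 6 + 10 = 16
Critical path = longest = max(14, 16)
= 16 (Path B)


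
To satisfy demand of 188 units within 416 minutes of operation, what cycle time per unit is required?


Cycle time = available time / demand
= 416 / 188
= 2.21 min/unit


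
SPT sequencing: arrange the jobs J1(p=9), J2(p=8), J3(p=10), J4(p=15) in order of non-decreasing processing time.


SPT: sort by shortest processing time
  J2: p=8
  J1: p=9
  J3: p=10
  J4: p=15
Order: J2 → J1 → J3 → J4


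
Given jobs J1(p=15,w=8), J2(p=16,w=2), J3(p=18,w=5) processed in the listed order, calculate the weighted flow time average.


Completion times:
  J1: C=15, w×C=8×15=120
  J2: C=31, w×C=2×31=62
  J3: C=49, w×C=5×49=245
Sum w×C = 427
Sum w = 15
Weighted avg = 427/15
= 28.47


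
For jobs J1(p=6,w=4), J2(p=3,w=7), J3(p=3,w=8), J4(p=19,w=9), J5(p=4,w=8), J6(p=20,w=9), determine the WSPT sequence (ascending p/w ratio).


WSPT (Smith's rule): sort by p/w ascending
  J3: p/w = 3/8 = 0.375
  J2: p/w = 3/7 = 0.429
  J5: p/w = 4/8 = 0.500
  J1: p/w = 6/4 = 1.500
  J4: p/w = 19/9 = 2.111
  J6: p/w = 20/9 = 2.222
Order: J3 → J2 → J5 → J1 → J4 → J6


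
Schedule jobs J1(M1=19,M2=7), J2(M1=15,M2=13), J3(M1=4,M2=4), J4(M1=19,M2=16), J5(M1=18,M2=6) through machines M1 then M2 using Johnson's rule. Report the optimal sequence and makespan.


Johnson's rule:
Group 1 (M1≤M2, sort by M1): ['J3']
Group 2 (M1>M2, sort desc M2): ['J4', 'J2', 'J1', 'J5']
Sequence: J3 → J4 → J2 → J1 → J5
Makespan calculation:
  J3: M1 done=4, M2 done=8
  J4: M1 done=23, M2 done=39
  J2: M1 done=38, M2 done=52
  J1: M1 done=57, M2 done=64
  J5: M1 done=75, M2 done=81
= Sequence: J3 → J4 → J2 → J1 → J5, Makespan: 81


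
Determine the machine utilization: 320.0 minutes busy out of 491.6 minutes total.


Utilization = busy / total × 100
= 320.0 / 491.6 × 100
= 65.1%


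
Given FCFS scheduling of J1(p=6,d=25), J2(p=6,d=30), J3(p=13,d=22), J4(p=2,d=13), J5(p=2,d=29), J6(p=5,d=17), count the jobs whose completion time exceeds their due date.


Completion vs due date:
  J1: C=6, d=25 → on time
  J2: C=12, d=30 → on time
  J3: C=25, d=22 → TARDY
  J4: C=27, d=13 → TARDY
  J5: C=29, d=29 → on time
  J6: C=34, d=17 → TARDY
Tardy jobs: J3, J4, J6
Count = 3


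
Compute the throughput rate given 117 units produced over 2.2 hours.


Throughput = units / time
= 117 / 2.2
= 53.2 units/hour


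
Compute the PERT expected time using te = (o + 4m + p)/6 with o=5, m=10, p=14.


te = (o + 4m + p) / 6
= (5 + 4×10 + 14) / 6
= (5 + 40 + 14) / 6
= 59 / 6
= 9.83


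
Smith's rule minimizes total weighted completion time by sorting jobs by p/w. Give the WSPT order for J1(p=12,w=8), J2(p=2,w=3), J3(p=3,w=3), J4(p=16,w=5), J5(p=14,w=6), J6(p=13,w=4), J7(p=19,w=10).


WSPT (Smith's rule): sort by p/w ascending
  J2: p/w = 2/3 = 0.667
  J3: p/w = 3/3 = 1.000
  J1: p/w = 12/8 = 1.500
  J7: p/w = 19/10 = 1.900
  J5: p/w = 14/6 = 2.333
  J4: p/w = 16/5 = 3.200
  J6: p/w = 13/4 = 3.250
Order: J2 → J3 → J1 → J7 → J5 → J4 → J6


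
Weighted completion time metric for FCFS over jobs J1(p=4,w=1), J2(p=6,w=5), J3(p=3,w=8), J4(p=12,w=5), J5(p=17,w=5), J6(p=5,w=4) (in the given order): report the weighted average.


Completion times:
  J1: C=4, w×C=1×4=4
  J2: C=10, w×C=5×10=50
  J3: C=13, w×C=8×13=104
  J4: C=25, w×C=5×25=125
  J5: C=42, w×C=5×42=210
  J6: C=47, w×C=4×47=188
Sum w×C = 681
Sum w = 28
Weighted avg = 681/28
= 24.32


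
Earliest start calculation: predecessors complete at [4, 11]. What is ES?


ES = max of all predecessor completion times
Predecessors: [4, 11]
ES = max(4, 11)
= 11


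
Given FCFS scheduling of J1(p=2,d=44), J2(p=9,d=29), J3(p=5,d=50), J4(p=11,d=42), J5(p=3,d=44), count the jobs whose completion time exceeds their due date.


Completion vs due date:
  J1: C=2, d=44 → on time
  J2: C=11, d=29 → on time
  J3: C=16, d=50 → on time
  J4: C=27, d=42 → on time
  J5: C=30, d=44 → on time
Tardy jobs: none
Count = 0


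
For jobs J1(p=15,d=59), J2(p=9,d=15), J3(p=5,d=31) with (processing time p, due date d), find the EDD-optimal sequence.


EDD: sort by earliest due date
  J2: d=15, p=9
  J3: d=31, p=5
  J1: d=59, p=15
Order: J2 → J3 → J1


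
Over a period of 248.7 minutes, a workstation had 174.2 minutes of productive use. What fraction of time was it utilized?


Utilization = busy / total × 100
= 174.2 / 248.7 × 100
= 70.0%


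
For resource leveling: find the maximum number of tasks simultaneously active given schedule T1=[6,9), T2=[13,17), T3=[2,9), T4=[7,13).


Check each time point for overlaps:
  t=7: 3 tasks active (T1, T3, T4)
Max concurrent = 3


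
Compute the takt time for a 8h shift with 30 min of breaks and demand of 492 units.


Available = 8×60 - 30 = 450 min
Takt time = 450 / 492
= 0.91 min/unit


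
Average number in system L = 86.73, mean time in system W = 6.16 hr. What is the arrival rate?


Little's law: L = λW → λ = L / W
= 86.73 / 6.16
= 14.08 per hour


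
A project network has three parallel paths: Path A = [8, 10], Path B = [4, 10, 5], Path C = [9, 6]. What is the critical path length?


Path A: 8 + 10 = 18
Path B: 4 + 10 + 5 = 19
Path C: 9 + 6 = 15
Critical path = longest = max(18, 19, 15)
= 19 (Path B)


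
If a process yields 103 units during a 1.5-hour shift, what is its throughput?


Throughput = units / time
= 103 / 1.5
= 68.7 units/hour


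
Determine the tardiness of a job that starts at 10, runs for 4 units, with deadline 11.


Completion = start + processing = 10 + 4 = 14
Tardiness = max(0, C - d) = max(0, 14 - 11)
= max(0, 3)
= 3


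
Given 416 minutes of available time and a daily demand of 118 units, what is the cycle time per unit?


Cycle time = available time / demand
= 416 / 118
= 3.53 min/unit


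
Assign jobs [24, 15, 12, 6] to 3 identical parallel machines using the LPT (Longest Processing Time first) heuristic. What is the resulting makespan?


Jobs (LPT sorted): [24, 15, 12, 6]
Machines: 3
  J=24 → Machine 1 (load: 0+24=24)
  J=15 → Machine 2 (load: 0+15=15)
  J=12 → Machine 3 (load: 0+12=12)
  J=6 → Machine 3 (load: 12+6=18)
Machine loads: [24, 15, 18]
Makespan = max = 24 time units


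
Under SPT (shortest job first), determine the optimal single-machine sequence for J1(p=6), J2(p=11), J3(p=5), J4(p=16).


SPT: sort by shortest processing time
  J3: p=5
  J1: p=6
  J2: p=11
  J4: p=16
Order: J3 → J1 → J2 → J4


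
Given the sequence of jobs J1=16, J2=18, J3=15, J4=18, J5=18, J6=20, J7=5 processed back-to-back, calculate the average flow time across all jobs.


Completion times:
  J1: completes at 16
  J2: completes at 34
  J3: completes at 49
  J4: completes at 67
  J5: completes at 85
  J6: completes at 105
  J7: completes at 110
Sum = 466
Average = 466/7
= 66.57


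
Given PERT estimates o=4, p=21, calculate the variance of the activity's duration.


σ² = ((p - o) / 6)² = (p - o)² / 36
= (21 - 4)² / 36
= 17² / 36
= 289 / 36
= 8.0278


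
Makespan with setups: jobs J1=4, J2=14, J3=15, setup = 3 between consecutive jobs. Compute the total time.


Makespan = Σ processing + (n-1) × setup
= (4 + 14 + 15) + (3-1)×3
= 33 + 6
= 39 time units


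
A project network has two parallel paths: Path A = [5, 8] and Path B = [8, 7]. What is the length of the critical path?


Path A: 5 + 8 = 13
Path B: 8 + 7 = 15
Critical path = longest = max(13, 15)
= 15 (Path B)


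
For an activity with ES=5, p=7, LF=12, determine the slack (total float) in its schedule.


EF = ES + duration = 5 + 7 = 12
LS = LF - duration = 12 - 7 = 5
Total Float = LF - EF = 12 - 12
(or LS - ES = 5 - 5)
= 0


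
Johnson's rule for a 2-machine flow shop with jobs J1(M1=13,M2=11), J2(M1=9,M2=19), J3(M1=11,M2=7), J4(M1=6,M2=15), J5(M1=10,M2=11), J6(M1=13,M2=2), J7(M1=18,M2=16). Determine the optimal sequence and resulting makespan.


Johnson's rule:
Group 1 (M1≤M2, sort by M1): ['J4', 'J2', 'J5']
Group 2 (M1>M2, sort desc M2): ['J7', 'J1', 'J3', 'J6']
Sequence: J4 → J2 → J5 → J7 → J1 → J3 → J6
Makespan calculation:
  J4: M1 done=6, M2 done=21
  J2: M1 done=15, M2 done=40
  J5: M1 done=25, M2 done=51
  J7: M1 done=43, M2 done=67
  J1: M1 done=56, M2 done=78
  J3: M1 done=67, M2 done=85
  J6: M1 done=80, M2 done=87
= Sequence: J4 → J2 → J5 → J7 → J1 → J3 → J6, Makespan: 87


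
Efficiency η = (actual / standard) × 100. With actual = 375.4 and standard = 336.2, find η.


Efficiency = (actual / standard) × 100
= (375.4 / 336.2) × 100
= 111.7%


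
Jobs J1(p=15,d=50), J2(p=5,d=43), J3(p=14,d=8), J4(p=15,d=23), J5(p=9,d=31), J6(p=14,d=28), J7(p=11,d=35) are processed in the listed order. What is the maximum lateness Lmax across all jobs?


Lateness per job (L = C - d):
  J1: C=15, d=50, L=-35
  J2: C=20, d=43, L=-23
  J3: C=34, d=8, L=26
  J4: C=49, d=23, L=26
  J5: C=58, d=31, L=27
  J6: C=72, d=28, L=44
  J7: C=83, d=35, L=48
Lmax = max(-35, -23, 26, 26, 27, 44, 48)
= 48


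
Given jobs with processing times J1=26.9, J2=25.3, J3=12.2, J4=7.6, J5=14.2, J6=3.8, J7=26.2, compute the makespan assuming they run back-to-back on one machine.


Sequential makespan: sum all processing times
= 26.9 + 25.3 + 12.2 + 7.6 + 14.2 + 3.8 + 26.2
= 116.2 time units


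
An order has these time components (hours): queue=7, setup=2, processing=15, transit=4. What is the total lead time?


Lead time = queue + setup + processing + transit
= 7 + 2 + 15 + 4
= 28 hours


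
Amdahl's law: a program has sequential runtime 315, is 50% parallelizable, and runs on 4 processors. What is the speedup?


Amdahl's law: T_p = T × ((1-p) + p/N)
= 315 × ((1-0.5) + 0.5/4)
= 315 × (0.50 + 0.1250)
= 315 × 0.6250
= 196.88
Speedup = 315/196.88
= 1.60×


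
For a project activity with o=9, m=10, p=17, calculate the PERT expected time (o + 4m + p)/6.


te = (o + 4m + p) / 6
= (9 + 4×10 + 17) / 6
= (9 + 40 + 17) / 6
= 66 / 6
= 11.00


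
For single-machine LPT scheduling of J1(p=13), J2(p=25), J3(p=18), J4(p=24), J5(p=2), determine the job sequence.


LPT: sort by longest processing time first
  J2: p=25
  J4: p=24
  J3: p=18
  J1: p=13
  J5: p=2
Order: J2 → J4 → J3 → J1 → J5


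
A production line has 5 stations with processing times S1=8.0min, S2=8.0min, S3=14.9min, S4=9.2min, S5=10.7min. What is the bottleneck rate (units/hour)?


Bottleneck = longest station time
Station times: [8.0, 8.0, 14.9, 9.2, 10.7]
Max = 14.9 min
Rate = 60 / 14.9
= 4.03 units/hour (bottleneck: 14.9min)


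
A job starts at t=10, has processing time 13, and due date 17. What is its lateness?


Completion = 10 + 13 = 23
Lateness = C - d = 23 - 17
= 6


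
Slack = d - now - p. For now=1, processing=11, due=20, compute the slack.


Slack = due - current_time - processing
= 20 - 1 - 11
= 8


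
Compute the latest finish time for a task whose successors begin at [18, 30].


LF = min of all successor start times
Successors start at: [18, 30]
LF = min(18, 30)
= 18


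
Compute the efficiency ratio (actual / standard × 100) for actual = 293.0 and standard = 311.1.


Efficiency = (actual / standard) × 100
= (293.0 / 311.1) × 100
= 94.2%


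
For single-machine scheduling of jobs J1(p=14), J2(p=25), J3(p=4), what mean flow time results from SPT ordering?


SPT order: J3 → J1 → J2
Completion times:
  J3: C=4
  J1: C=18
  J2: C=43
Sum = 65, n = 3
Mean flow = 65/3
= 21.67


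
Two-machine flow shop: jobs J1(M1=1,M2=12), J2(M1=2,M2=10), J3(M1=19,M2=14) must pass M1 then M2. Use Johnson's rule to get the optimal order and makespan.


Johnson's rule:
Group 1 (M1≤M2, sort by M1): ['J1', 'J2']
Group 2 (M1>M2, sort desc M2): ['J3']
Sequence: J1 → J2 → J3
Makespan calculation:
  J1: M1 done=1, M2 done=13
  J2: M1 done=3, M2 done=23
  J3: M1 done=22, M2 done=37
= Sequence: J1 → J2 → J3, Makespan: 37


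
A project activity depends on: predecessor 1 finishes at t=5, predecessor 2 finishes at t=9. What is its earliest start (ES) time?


ES = max of all predecessor completion times
Predecessors: [5, 9]
ES = max(5, 9)
= 9


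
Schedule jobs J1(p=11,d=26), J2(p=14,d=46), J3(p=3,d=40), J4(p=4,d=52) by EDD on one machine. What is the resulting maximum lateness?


EDD order: J1 → J3 → J2 → J4
Completion and lateness:
  J1: C=11, d=26, L=11-26=-15
  J3: C=14, d=40, L=14-40=-26
  J2: C=28, d=46, L=28-46=-18
  J4: C=32, d=52, L=32-52=-20
Lmax = max(-15, -26, -18, -20)
= -15


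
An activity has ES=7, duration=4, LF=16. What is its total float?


EF = ES + duration = 7 + 4 = 11
LS = LF - duration = 16 - 4 = 12
Total Float = LF - EF = 16 - 11
(or LS - ES = 12 - 7)
= 5


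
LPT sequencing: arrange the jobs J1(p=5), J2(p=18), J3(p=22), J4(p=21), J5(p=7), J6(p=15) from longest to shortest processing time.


LPT: sort by longest processing time first
  J3: p=22
  J4: p=21
  J2: p=18
  J6: p=15
  J5: p=7
  J1: p=5
Order: J3 → J4 → J2 → J6 → J5 → J1


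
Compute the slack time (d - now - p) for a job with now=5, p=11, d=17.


Slack = due - current_time - processing
= 17 - 5 - 11
= 1


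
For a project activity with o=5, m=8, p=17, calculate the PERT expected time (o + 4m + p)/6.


te = (o + 4m + p) / 6
= (5 + 4×8 + 17) / 6
= (5 + 32 + 17) / 6
= 54 / 6
= 9.00


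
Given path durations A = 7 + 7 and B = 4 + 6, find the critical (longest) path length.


Path A: 7 + 7 = 14
Path B: 4 + 6 = 10
Critical path = longest = max(14, 10)
= 14 (Path A)


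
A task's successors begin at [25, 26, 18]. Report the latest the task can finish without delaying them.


LF = min of all successor start times
Successors start at: [25, 26, 18]
LF = min(25, 26, 18)
= 18


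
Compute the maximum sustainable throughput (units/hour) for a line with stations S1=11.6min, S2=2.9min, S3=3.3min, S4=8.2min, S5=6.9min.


Bottleneck = longest station time
Station times: [11.6, 2.9, 3.3, 8.2, 6.9]
Max = 11.6 min
Rate = 60 / 11.6
= 5.17 units/hour (bottleneck: 11.6min)


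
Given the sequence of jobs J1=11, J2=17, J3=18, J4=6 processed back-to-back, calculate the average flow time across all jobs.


Completion times:
  J1: completes at 11
  J2: completes at 28
  J3: completes at 46
  J4: completes at 52
Sum = 137
Average = 137/4
= 34.25


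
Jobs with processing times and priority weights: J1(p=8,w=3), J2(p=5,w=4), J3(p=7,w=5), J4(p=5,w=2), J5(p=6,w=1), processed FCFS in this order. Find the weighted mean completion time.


Completion times:
  J1: C=8, w×C=3×8=24
  J2: C=13, w×C=4×13=52
  J3: C=20, w×C=5×20=100
  J4: C=25, w×C=2×25=50
  J5: C=31, w×C=1×31=31
Sum w×C = 257
Sum w = 15
Weighted avg = 257/15
= 17.13


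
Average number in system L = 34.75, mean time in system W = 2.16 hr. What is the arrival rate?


Little's law: L = λW → λ = L / W
= 34.75 / 2.16
= 16.09 per hour


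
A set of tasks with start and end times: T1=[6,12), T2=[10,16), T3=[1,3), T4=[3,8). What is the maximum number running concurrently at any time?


Check each time point for overlaps:
  t=6: 2 tasks active (T1, T4)
Max concurrent = 2


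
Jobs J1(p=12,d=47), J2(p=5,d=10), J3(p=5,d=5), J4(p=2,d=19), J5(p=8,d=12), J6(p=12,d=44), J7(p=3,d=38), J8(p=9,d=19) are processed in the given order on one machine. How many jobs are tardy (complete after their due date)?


Completion vs due date:
  J1: C=12, d=47 → on time
  J2: C=17, d=10 → TARDY
  J3: C=22, d=5 → TARDY
  J4: C=24, d=19 → TARDY
  J5: C=32, d=12 → TARDY
  J6: C=44, d=44 → on time
  J7: C=47, d=38 → TARDY
  J8: C=56, d=19 → TARDY
Tardy jobs: J2, J3, J4, J5, J7, J8
Count = 6


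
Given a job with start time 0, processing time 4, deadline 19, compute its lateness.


Completion = 0 + 4 = 4
Lateness = C - d = 4 - 19
= -15


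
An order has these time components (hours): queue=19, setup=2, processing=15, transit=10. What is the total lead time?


Lead time = queue + setup + processing + transit
= 19 + 2 + 15 + 10
= 46 hours


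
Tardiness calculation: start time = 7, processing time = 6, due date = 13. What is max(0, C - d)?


Completion = start + processing = 7 + 6 = 13
Tardiness = max(0, C - d) = max(0, 13 - 13)
= max(0, 0)
= 0


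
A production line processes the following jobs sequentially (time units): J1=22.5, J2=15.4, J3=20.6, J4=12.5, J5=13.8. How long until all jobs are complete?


Sequential makespan: sum all processing times
= 22.5 + 15.4 + 20.6 + 12.5 + 13.8
= 84.8 time units


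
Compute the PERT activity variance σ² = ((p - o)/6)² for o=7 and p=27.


σ² = ((p - o) / 6)² = (p - o)² / 36
= (27 - 7)² / 36
= 20² / 36
= 400 / 36
= 11.1111


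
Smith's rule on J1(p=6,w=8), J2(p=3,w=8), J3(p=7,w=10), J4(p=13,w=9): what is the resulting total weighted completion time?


WSPT order (by p/w): J2 → J3 → J1 → J4
  J2: C=3, w·C=8×3=24
  J3: C=10, w·C=10×10=100
  J1: C=16, w·C=8×16=128
  J4: C=29, w·C=9×29=261
Σ w·C = 513
= 513


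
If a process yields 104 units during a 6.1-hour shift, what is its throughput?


Throughput = units / time
= 104 / 6.1
= 17.0 units/hour


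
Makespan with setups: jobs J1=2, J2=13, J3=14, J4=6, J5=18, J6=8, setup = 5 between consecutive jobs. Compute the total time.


Makespan = Σ processing + (n-1) × setup
= (2 + 13 + 14 + 6 + 18 + 8) + (6-1)×5
= 61 + 25
= 86 time units


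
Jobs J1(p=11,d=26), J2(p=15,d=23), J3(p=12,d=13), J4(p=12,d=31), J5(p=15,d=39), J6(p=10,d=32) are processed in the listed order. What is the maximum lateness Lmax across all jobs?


Lateness per job (L = C - d):
  J1: C=11, d=26, L=-15
  J2: C=26, d=23, L=3
  J3: C=38, d=13, L=25
  J4: C=50, d=31, L=19
  J5: C=65, d=39, L=26
  J6: C=75, d=32, L=43
Lmax = max(-15, 3, 25, 19, 26, 43)
= 43


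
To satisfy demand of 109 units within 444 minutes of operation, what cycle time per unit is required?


Cycle time = available time / demand
= 444 / 109
= 4.07 min/unit


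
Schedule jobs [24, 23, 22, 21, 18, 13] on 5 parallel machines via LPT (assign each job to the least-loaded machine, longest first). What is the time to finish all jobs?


Jobs (LPT sorted): [24, 23, 22, 21, 18, 13]
Machines: 5
  J=24 → Machine 1 (load: 0+24=24)
  J=23 → Machine 2 (load: 0+23=23)
  J=22 → Machine 3 (load: 0+22=22)
  J=21 → Machine 4 (load: 0+21=21)
  J=18 → Machine 5 (load: 0+18=18)
  J=13 → Machine 5 (load: 18+13=31)
Machine loads: [24, 23, 22, 21, 31]
Makespan = max = 31 time units


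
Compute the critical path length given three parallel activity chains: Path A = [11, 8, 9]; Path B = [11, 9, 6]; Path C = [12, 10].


Path A: 11 + 8 + 9 = 28
Path B: 11 + 9 + 6 = 26
Path C: 12 + 10 = 22
Critical path = longest = max(28, 26, 22)
= 28 (Path A)


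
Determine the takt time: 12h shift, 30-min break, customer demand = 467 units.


Available = 12×60 - 30 = 690 min
Takt time = 690 / 467
= 1.48 min/unit


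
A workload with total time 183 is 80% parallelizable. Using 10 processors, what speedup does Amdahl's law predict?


Amdahl's law: T_p = T × ((1-p) + p/N)
= 183 × ((1-0.8) + 0.8/10)
= 183 × (0.20 + 0.0800)
= 183 × 0.2800
= 51.24
Speedup = 183/51.24
= 3.57×


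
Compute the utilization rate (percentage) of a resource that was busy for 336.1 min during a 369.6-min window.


Utilization = busy / total × 100
= 336.1 / 369.6 × 100
= 90.9%


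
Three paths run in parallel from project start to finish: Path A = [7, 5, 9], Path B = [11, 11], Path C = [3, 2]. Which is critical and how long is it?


Path A: 7 + 5 + 9 = 21
Path B: 11 + 11 = 22
Path C: 3 + 2 = 5
Critical path = longest = max(21, 22, 5)
= 22 (Path B)


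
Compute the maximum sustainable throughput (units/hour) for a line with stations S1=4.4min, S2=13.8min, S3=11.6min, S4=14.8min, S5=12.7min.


Bottleneck = longest station time
Station times: [4.4, 13.8, 11.6, 14.8, 12.7]
Max = 14.8 min
Rate = 60 / 14.8
= 4.05 units/hour (bottleneck: 14.8min)


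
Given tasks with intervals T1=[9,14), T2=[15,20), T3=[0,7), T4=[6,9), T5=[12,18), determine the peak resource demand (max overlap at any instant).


Check each time point for overlaps:
  t=6: 2 tasks active (T3, T4)
Max concurrent = 2


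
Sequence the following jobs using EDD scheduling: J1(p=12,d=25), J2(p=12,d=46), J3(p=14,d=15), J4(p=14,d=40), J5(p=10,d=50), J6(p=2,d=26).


EDD: sort by earliest due date
  J3: d=15, p=14
  J1: d=25, p=12
  J6: d=26, p=2
  J4: d=40, p=14
  J2: d=46, p=12
  J5: d=50, p=10
Order: J3 → J1 → J6 → J4 → J2 → J5


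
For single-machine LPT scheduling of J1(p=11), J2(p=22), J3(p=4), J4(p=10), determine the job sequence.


LPT: sort by longest processing time first
  J2: p=22
  J1: p=11
  J4: p=10
  J3: p=4
Order: J2 → J1 → J4 → J3


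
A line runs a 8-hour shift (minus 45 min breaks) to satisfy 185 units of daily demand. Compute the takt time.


Available = 8×60 - 45 = 435 min
Takt time = 435 / 185
= 2.35 min/unit


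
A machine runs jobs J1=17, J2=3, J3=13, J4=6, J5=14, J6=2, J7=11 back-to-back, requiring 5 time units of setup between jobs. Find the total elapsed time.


Makespan = Σ processing + (n-1) × setup
= (17 + 3 + 13 + 6 + 14 + 2 + 11) + (7-1)×5
= 66 + 30
= 96 time units


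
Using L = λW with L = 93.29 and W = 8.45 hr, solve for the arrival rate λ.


Little's law: L = λW → λ = L / W
= 93.29 / 8.45
= 11.04 per hour


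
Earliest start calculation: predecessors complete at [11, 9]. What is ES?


ES = max of all predecessor completion times
Predecessors: [11, 9]
ES = max(11, 9)
= 11


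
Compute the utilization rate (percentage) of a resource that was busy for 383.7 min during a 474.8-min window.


Utilization = busy / total × 100
= 383.7 / 474.8 × 100
= 80.8%


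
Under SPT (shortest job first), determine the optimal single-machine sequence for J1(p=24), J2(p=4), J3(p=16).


SPT: sort by shortest processing time
  J2: p=4
  J3: p=16
  J1: p=24
Order: J2 → J3 → J1


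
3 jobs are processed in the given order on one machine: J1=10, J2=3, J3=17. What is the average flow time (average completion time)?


Completion times:
  J1: completes at 10
  J2: completes at 13
  J3: completes at 30
Sum = 53
Average = 53/3
= 17.67


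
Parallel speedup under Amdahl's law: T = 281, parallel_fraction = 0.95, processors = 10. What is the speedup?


Amdahl's law: T_p = T × ((1-p) + p/N)
= 281 × ((1-0.95) + 0.95/10)
= 281 × (0.05 + 0.0950)
= 281 × 0.1450
= 40.75
Speedup = 281/40.75
= 6.90×


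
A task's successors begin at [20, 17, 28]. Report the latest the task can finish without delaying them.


LF = min of all successor start times
Successors start at: [20, 17, 28]
LF = min(20, 17, 28)
= 17


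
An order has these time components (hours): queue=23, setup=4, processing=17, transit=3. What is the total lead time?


Lead time = queue + setup + processing + transit
= 23 + 4 + 17 + 3
= 47 hours


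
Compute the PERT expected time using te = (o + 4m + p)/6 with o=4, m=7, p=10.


te = (o + 4m + p) / 6
= (4 + 4×7 + 10) / 6
= (4 + 28 + 10) / 6
= 42 / 6
= 7.00


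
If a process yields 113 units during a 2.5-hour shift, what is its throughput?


Throughput = units / time
= 113 / 2.5
= 45.2 units/hour


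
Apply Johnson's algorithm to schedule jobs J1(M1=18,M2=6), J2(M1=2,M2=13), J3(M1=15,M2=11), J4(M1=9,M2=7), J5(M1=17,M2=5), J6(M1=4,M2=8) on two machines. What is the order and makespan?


Johnson's rule:
Group 1 (M1≤M2, sort by M1): ['J2', 'J6']
Group 2 (M1>M2, sort desc M2): ['J3', 'J4', 'J1', 'J5']
Sequence: J2 → J6 → J3 → J4 → J1 → J5
Makespan calculation:
  J2: M1 done=2, M2 done=15
  J6: M1 done=6, M2 done=23
  J3: M1 done=21, M2 done=34
  J4: M1 done=30, M2 done=41
  J1: M1 done=48, M2 done=54
  J5: M1 done=65, M2 done=70
= Sequence: J2 → J6 → J3 → J4 → J1 → J5, Makespan: 70


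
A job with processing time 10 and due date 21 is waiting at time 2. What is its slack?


Slack = due - current_time - processing
= 21 - 2 - 10
= 9


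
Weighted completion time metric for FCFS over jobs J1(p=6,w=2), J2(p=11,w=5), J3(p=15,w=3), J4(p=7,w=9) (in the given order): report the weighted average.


Completion times:
  J1: C=6, w×C=2×6=12
  J2: C=17, w×C=5×17=85
  J3: C=32, w×C=3×32=96
  J4: C=39, w×C=9×39=351
Sum w×C = 544
Sum w = 19
Weighted avg = 544/19
= 28.63


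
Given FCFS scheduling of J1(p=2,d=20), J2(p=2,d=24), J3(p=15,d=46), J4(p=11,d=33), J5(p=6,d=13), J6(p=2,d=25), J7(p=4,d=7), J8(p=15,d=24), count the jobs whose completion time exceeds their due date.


Completion vs due date:
  J1: C=2, d=20 → on time
  J2: C=4, d=24 → on time
  J3: C=19, d=46 → on time
  J4: C=30, d=33 → on time
  J5: C=36, d=13 → TARDY
  J6: C=38, d=25 → TARDY
  J7: C=42, d=7 → TARDY
  J8: C=57, d=24 → TARDY
Tardy jobs: J5, J6, J7, J8
Count = 4


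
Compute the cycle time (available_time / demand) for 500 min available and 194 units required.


Cycle time = available time / demand
= 500 / 194
= 2.58 min/unit


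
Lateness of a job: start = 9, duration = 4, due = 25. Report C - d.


Completion = 9 + 4 = 13
Lateness = C - d = 13 - 25
= -12


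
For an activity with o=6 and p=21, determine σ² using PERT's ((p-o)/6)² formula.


σ² = ((p - o) / 6)² = (p - o)² / 36
= (21 - 6)² / 36
= 15² / 36
= 225 / 36
= 6.2500


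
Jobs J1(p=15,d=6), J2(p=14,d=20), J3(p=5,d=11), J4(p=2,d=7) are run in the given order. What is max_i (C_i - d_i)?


Lateness per job (L = C - d):
  J1: C=15, d=6, L=9
  J2: C=29, d=20, L=9
  J3: C=34, d=11, L=23
  J4: C=36, d=7, L=29
Lmax = max(9, 9, 23, 29)
= 29


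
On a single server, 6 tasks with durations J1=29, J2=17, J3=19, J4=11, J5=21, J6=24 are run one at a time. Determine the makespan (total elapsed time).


Sequential makespan: sum all processing times
= 29 + 17 + 19 + 11 + 21 + 24
= 121 time units


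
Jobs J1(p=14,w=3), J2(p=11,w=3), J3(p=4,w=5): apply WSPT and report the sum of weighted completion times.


WSPT order (by p/w): J3 → J2 → J1
  J3: C=4, w·C=5×4=20
  J2: C=15, w·C=3×15=45
  J1: C=29, w·C=3×29=87
Σ w·C = 152
= 152
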